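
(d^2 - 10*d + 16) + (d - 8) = d^2 - 9*d + 8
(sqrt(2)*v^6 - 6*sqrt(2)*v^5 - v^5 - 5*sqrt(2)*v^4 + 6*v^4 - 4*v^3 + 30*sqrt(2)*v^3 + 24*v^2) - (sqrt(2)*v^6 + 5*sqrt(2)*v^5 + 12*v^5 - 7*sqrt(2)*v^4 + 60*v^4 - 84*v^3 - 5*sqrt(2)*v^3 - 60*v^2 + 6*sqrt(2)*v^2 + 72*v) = -11*sqrt(2)*v^5 - 13*v^5 - 54*v^4 + 2*sqrt(2)*v^4 + 35*sqrt(2)*v^3 + 80*v^3 - 6*sqrt(2)*v^2 + 84*v^2 - 72*v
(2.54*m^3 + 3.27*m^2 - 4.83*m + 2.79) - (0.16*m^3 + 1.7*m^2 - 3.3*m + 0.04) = 2.38*m^3 + 1.57*m^2 - 1.53*m + 2.75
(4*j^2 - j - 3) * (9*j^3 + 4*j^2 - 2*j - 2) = 36*j^5 + 7*j^4 - 39*j^3 - 18*j^2 + 8*j + 6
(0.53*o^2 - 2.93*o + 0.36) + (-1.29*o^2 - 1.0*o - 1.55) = -0.76*o^2 - 3.93*o - 1.19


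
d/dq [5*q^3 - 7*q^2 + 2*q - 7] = 15*q^2 - 14*q + 2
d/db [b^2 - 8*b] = 2*b - 8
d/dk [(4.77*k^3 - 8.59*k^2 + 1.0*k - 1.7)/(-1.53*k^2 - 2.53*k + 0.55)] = (-7.2981*k^4 - 24.1362*k^3 + 31.1332*k^2 - 14.651*k - 3.751)/(2.3409*k^4 + 7.7418*k^3 + 4.7179*k^2 - 2.783*k + 0.3025)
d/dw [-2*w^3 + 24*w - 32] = 24 - 6*w^2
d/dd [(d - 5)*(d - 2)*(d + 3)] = 3*d^2 - 8*d - 11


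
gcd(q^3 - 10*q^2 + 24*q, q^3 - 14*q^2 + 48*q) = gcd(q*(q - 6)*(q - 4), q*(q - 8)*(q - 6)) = q^2 - 6*q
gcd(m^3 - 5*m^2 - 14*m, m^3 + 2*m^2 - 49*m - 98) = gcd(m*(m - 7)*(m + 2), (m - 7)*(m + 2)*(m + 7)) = m^2 - 5*m - 14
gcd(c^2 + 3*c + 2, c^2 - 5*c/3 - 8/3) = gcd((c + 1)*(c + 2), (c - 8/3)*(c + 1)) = c + 1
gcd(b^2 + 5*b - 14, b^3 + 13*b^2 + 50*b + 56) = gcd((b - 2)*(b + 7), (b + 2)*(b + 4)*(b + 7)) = b + 7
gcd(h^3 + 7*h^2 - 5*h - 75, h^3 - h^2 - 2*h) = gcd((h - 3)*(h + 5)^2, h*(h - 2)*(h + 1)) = 1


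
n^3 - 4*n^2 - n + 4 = (n - 4)*(n - 1)*(n + 1)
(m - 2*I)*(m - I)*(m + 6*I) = m^3 + 3*I*m^2 + 16*m - 12*I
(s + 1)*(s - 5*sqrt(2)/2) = s^2 - 5*sqrt(2)*s/2 + s - 5*sqrt(2)/2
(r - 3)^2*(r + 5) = r^3 - r^2 - 21*r + 45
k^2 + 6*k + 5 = (k + 1)*(k + 5)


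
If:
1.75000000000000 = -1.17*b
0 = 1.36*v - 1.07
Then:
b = -1.50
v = 0.79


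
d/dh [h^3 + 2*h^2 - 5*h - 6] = 3*h^2 + 4*h - 5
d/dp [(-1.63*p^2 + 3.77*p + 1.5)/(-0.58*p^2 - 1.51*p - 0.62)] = (4.6479*p^2 + 3.7612*p - 0.0724)/(0.3364*p^4 + 1.7516*p^3 + 2.9993*p^2 + 1.8724*p + 0.3844)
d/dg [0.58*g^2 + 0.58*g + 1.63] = 1.16*g + 0.58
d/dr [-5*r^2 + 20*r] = 20 - 10*r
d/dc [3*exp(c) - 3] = 3*exp(c)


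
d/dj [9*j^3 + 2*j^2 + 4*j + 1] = 27*j^2 + 4*j + 4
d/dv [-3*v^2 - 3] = -6*v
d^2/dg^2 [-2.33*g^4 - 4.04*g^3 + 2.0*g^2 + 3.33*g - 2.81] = -27.96*g^2 - 24.24*g + 4.0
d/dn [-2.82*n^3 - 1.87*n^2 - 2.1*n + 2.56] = -8.46*n^2 - 3.74*n - 2.1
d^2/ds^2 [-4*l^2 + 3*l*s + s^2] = 2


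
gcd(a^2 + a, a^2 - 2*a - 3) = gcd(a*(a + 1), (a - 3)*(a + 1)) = a + 1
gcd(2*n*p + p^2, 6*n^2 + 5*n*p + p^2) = 2*n + p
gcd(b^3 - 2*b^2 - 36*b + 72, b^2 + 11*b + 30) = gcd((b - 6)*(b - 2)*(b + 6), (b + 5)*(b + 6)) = b + 6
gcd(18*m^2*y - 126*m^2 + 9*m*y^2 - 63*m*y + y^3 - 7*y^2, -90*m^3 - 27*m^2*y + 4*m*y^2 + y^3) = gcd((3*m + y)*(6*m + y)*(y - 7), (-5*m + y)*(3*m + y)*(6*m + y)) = 18*m^2 + 9*m*y + y^2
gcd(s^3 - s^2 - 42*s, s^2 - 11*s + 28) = s - 7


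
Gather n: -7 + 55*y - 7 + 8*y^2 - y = 8*y^2 + 54*y - 14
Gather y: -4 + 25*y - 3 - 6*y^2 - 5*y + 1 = -6*y^2 + 20*y - 6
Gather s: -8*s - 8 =-8*s - 8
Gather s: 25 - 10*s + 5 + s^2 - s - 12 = s^2 - 11*s + 18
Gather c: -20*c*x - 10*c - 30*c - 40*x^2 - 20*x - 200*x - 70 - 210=c*(-20*x - 40) - 40*x^2 - 220*x - 280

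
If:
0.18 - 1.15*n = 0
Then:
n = 0.16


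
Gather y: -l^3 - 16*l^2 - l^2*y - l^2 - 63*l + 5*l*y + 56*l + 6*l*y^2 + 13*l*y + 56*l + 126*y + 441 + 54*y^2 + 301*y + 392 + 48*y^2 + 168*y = -l^3 - 17*l^2 + 49*l + y^2*(6*l + 102) + y*(-l^2 + 18*l + 595) + 833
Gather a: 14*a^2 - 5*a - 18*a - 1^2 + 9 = 14*a^2 - 23*a + 8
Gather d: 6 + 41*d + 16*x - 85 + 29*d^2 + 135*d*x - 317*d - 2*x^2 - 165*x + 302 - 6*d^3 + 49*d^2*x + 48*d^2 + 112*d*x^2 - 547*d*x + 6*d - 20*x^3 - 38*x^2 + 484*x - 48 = -6*d^3 + d^2*(49*x + 77) + d*(112*x^2 - 412*x - 270) - 20*x^3 - 40*x^2 + 335*x + 175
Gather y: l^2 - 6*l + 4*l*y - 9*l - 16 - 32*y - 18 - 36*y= l^2 - 15*l + y*(4*l - 68) - 34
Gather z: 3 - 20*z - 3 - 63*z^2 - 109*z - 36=-63*z^2 - 129*z - 36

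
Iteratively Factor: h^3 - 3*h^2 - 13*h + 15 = (h - 1)*(h^2 - 2*h - 15) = (h - 1)*(h + 3)*(h - 5)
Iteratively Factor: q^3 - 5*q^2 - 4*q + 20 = (q + 2)*(q^2 - 7*q + 10) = (q - 5)*(q + 2)*(q - 2)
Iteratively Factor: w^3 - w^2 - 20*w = (w)*(w^2 - w - 20) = w*(w - 5)*(w + 4)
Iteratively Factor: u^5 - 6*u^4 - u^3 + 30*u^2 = (u - 5)*(u^4 - u^3 - 6*u^2) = (u - 5)*(u - 3)*(u^3 + 2*u^2) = u*(u - 5)*(u - 3)*(u^2 + 2*u) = u^2*(u - 5)*(u - 3)*(u + 2)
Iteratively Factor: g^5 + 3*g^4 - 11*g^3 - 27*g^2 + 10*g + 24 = (g - 1)*(g^4 + 4*g^3 - 7*g^2 - 34*g - 24) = (g - 1)*(g + 1)*(g^3 + 3*g^2 - 10*g - 24) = (g - 1)*(g + 1)*(g + 2)*(g^2 + g - 12) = (g - 3)*(g - 1)*(g + 1)*(g + 2)*(g + 4)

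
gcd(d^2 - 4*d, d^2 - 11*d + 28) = d - 4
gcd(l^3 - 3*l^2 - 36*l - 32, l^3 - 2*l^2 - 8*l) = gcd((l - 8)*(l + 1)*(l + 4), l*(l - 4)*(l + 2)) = 1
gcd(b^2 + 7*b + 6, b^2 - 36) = b + 6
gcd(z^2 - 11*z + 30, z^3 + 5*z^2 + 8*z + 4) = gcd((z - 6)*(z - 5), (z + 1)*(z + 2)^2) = 1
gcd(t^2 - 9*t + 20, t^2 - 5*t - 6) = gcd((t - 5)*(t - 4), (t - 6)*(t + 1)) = 1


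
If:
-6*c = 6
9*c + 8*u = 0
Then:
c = -1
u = 9/8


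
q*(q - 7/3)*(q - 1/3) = q^3 - 8*q^2/3 + 7*q/9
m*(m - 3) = m^2 - 3*m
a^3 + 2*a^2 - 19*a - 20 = (a - 4)*(a + 1)*(a + 5)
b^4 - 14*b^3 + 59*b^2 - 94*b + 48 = (b - 8)*(b - 3)*(b - 2)*(b - 1)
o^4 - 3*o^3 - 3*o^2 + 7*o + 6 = (o - 3)*(o - 2)*(o + 1)^2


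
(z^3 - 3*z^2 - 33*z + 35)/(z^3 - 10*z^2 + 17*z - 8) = (z^2 - 2*z - 35)/(z^2 - 9*z + 8)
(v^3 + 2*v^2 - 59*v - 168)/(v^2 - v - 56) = v + 3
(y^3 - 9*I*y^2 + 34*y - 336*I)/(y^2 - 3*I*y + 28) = (y^2 - 2*I*y + 48)/(y + 4*I)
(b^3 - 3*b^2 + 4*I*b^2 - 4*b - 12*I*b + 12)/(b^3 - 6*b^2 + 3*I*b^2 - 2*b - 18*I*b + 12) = (b^2 + b*(-3 + 2*I) - 6*I)/(b^2 + b*(-6 + I) - 6*I)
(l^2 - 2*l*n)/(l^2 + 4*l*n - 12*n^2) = l/(l + 6*n)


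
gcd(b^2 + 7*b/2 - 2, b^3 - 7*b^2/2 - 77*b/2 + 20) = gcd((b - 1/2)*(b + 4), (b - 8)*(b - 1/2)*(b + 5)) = b - 1/2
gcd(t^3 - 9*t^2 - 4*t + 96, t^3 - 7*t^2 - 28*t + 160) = t^2 - 12*t + 32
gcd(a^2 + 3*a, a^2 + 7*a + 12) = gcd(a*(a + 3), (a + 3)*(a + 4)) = a + 3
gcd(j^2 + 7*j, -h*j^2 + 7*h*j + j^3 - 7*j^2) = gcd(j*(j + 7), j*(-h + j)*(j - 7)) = j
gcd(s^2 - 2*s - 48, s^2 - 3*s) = 1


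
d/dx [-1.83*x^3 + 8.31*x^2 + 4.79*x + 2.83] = -5.49*x^2 + 16.62*x + 4.79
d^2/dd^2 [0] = 0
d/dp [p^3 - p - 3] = 3*p^2 - 1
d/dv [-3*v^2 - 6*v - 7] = -6*v - 6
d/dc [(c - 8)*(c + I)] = 2*c - 8 + I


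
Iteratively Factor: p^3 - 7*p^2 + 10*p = (p - 5)*(p^2 - 2*p) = p*(p - 5)*(p - 2)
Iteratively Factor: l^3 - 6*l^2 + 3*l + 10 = (l + 1)*(l^2 - 7*l + 10) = (l - 5)*(l + 1)*(l - 2)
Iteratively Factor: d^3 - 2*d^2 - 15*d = (d + 3)*(d^2 - 5*d) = d*(d + 3)*(d - 5)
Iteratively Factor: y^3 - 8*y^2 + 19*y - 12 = (y - 3)*(y^2 - 5*y + 4) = (y - 4)*(y - 3)*(y - 1)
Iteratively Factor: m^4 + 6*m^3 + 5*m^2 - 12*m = (m + 4)*(m^3 + 2*m^2 - 3*m) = m*(m + 4)*(m^2 + 2*m - 3) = m*(m - 1)*(m + 4)*(m + 3)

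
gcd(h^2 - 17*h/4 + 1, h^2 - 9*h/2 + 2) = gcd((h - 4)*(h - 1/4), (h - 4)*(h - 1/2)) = h - 4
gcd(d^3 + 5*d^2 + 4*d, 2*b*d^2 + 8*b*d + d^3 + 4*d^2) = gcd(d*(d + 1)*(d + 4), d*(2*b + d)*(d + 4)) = d^2 + 4*d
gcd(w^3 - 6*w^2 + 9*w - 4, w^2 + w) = 1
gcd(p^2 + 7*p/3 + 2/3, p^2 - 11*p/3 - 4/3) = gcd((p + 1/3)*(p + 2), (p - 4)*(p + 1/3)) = p + 1/3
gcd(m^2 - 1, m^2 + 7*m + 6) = m + 1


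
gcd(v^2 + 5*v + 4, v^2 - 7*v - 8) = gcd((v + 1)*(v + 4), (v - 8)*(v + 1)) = v + 1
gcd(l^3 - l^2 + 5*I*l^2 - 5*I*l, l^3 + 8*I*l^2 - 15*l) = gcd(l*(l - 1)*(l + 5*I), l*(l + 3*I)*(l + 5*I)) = l^2 + 5*I*l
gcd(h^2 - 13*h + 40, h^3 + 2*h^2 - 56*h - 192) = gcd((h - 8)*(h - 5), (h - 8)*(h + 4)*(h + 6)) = h - 8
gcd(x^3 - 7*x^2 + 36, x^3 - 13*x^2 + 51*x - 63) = x - 3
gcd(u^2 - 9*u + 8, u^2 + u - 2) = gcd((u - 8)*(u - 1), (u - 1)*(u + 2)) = u - 1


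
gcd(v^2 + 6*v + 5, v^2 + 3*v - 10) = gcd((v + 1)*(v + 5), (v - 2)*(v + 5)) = v + 5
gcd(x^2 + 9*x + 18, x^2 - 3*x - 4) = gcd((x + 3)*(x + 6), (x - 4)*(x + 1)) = 1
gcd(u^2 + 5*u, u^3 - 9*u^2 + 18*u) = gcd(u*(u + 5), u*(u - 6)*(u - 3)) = u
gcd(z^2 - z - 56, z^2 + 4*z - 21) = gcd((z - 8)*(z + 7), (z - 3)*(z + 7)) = z + 7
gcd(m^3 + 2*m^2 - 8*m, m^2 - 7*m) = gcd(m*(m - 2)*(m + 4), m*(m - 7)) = m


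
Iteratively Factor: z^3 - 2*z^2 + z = (z - 1)*(z^2 - z) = (z - 1)^2*(z)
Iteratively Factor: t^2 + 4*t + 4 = (t + 2)*(t + 2)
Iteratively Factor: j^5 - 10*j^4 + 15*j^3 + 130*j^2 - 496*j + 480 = (j - 3)*(j^4 - 7*j^3 - 6*j^2 + 112*j - 160) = (j - 3)*(j + 4)*(j^3 - 11*j^2 + 38*j - 40) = (j - 5)*(j - 3)*(j + 4)*(j^2 - 6*j + 8) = (j - 5)*(j - 3)*(j - 2)*(j + 4)*(j - 4)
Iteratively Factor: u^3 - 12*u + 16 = (u - 2)*(u^2 + 2*u - 8) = (u - 2)*(u + 4)*(u - 2)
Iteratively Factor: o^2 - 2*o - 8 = (o + 2)*(o - 4)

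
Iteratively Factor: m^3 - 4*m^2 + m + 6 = (m - 3)*(m^2 - m - 2) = (m - 3)*(m + 1)*(m - 2)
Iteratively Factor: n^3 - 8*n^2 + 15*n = (n - 5)*(n^2 - 3*n) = n*(n - 5)*(n - 3)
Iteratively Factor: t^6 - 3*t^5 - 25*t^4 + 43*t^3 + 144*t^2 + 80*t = (t + 1)*(t^5 - 4*t^4 - 21*t^3 + 64*t^2 + 80*t) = t*(t + 1)*(t^4 - 4*t^3 - 21*t^2 + 64*t + 80) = t*(t + 1)^2*(t^3 - 5*t^2 - 16*t + 80) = t*(t - 4)*(t + 1)^2*(t^2 - t - 20) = t*(t - 5)*(t - 4)*(t + 1)^2*(t + 4)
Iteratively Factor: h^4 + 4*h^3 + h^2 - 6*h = (h + 2)*(h^3 + 2*h^2 - 3*h) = (h + 2)*(h + 3)*(h^2 - h) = h*(h + 2)*(h + 3)*(h - 1)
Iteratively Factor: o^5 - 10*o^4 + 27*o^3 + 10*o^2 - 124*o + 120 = (o - 3)*(o^4 - 7*o^3 + 6*o^2 + 28*o - 40) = (o - 3)*(o + 2)*(o^3 - 9*o^2 + 24*o - 20) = (o - 3)*(o - 2)*(o + 2)*(o^2 - 7*o + 10) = (o - 5)*(o - 3)*(o - 2)*(o + 2)*(o - 2)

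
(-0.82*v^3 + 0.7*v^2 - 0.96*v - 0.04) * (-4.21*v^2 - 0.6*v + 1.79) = 3.4522*v^5 - 2.455*v^4 + 2.1538*v^3 + 1.9974*v^2 - 1.6944*v - 0.0716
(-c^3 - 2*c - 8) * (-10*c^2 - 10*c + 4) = 10*c^5 + 10*c^4 + 16*c^3 + 100*c^2 + 72*c - 32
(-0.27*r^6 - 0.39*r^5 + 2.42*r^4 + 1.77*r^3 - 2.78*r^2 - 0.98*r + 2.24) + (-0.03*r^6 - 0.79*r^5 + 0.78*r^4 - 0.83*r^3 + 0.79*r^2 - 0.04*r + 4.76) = -0.3*r^6 - 1.18*r^5 + 3.2*r^4 + 0.94*r^3 - 1.99*r^2 - 1.02*r + 7.0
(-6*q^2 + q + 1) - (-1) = -6*q^2 + q + 2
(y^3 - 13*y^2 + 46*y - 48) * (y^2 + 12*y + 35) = y^5 - y^4 - 75*y^3 + 49*y^2 + 1034*y - 1680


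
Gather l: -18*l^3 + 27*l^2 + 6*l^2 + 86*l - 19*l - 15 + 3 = -18*l^3 + 33*l^2 + 67*l - 12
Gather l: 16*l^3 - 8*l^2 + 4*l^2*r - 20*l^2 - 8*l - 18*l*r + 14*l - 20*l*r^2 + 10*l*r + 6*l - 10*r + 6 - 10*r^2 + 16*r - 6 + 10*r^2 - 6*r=16*l^3 + l^2*(4*r - 28) + l*(-20*r^2 - 8*r + 12)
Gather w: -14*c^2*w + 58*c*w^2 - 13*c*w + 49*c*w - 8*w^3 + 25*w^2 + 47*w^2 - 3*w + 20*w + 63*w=-8*w^3 + w^2*(58*c + 72) + w*(-14*c^2 + 36*c + 80)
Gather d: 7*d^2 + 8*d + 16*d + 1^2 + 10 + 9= 7*d^2 + 24*d + 20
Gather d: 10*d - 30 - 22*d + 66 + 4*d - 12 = 24 - 8*d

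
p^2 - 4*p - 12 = (p - 6)*(p + 2)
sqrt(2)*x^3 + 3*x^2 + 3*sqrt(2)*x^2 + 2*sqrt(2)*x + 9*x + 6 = (x + 2)*(x + 3*sqrt(2)/2)*(sqrt(2)*x + sqrt(2))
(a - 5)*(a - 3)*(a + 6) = a^3 - 2*a^2 - 33*a + 90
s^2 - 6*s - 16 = (s - 8)*(s + 2)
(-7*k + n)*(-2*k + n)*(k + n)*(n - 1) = 14*k^3*n - 14*k^3 + 5*k^2*n^2 - 5*k^2*n - 8*k*n^3 + 8*k*n^2 + n^4 - n^3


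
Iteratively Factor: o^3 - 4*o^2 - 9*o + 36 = (o + 3)*(o^2 - 7*o + 12) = (o - 4)*(o + 3)*(o - 3)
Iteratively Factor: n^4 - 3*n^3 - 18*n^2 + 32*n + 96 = (n + 2)*(n^3 - 5*n^2 - 8*n + 48) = (n + 2)*(n + 3)*(n^2 - 8*n + 16) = (n - 4)*(n + 2)*(n + 3)*(n - 4)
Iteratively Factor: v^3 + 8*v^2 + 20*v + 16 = (v + 2)*(v^2 + 6*v + 8) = (v + 2)^2*(v + 4)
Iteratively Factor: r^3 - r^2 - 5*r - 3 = (r + 1)*(r^2 - 2*r - 3) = (r + 1)^2*(r - 3)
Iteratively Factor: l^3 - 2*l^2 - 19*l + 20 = (l - 5)*(l^2 + 3*l - 4) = (l - 5)*(l - 1)*(l + 4)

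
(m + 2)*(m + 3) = m^2 + 5*m + 6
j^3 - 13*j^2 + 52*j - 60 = (j - 6)*(j - 5)*(j - 2)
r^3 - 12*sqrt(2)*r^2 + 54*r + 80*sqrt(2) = (r - 8*sqrt(2))*(r - 5*sqrt(2))*(r + sqrt(2))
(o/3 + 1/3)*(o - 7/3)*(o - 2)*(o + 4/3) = o^4/3 - 2*o^3/3 - 37*o^2/27 + 46*o/27 + 56/27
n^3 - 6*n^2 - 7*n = n*(n - 7)*(n + 1)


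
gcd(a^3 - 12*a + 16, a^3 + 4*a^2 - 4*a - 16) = a^2 + 2*a - 8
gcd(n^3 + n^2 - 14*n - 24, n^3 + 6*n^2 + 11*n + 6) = n^2 + 5*n + 6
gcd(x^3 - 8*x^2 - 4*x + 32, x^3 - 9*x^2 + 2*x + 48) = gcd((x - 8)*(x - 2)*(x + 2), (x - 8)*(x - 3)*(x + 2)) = x^2 - 6*x - 16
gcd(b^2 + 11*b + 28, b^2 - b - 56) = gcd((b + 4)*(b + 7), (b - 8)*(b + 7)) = b + 7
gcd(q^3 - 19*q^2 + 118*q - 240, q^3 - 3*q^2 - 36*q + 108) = q - 6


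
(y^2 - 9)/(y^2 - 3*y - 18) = (y - 3)/(y - 6)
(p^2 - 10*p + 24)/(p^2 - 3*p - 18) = (p - 4)/(p + 3)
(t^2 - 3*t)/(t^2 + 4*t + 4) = t*(t - 3)/(t^2 + 4*t + 4)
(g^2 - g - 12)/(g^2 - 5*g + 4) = (g + 3)/(g - 1)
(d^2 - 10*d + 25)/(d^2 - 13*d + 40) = (d - 5)/(d - 8)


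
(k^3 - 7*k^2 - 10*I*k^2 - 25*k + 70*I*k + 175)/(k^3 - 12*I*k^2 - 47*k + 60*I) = (k^2 - k*(7 + 5*I) + 35*I)/(k^2 - 7*I*k - 12)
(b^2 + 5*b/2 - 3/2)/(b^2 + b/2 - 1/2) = (b + 3)/(b + 1)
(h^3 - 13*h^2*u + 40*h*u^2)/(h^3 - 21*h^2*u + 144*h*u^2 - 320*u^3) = h/(h - 8*u)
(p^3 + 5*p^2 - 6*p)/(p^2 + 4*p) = (p^2 + 5*p - 6)/(p + 4)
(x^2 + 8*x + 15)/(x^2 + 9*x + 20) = (x + 3)/(x + 4)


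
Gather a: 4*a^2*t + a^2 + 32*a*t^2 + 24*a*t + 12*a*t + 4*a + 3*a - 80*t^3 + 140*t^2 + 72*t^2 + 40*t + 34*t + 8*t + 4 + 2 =a^2*(4*t + 1) + a*(32*t^2 + 36*t + 7) - 80*t^3 + 212*t^2 + 82*t + 6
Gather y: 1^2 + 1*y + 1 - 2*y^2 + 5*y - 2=-2*y^2 + 6*y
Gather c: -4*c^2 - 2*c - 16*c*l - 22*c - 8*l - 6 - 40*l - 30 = -4*c^2 + c*(-16*l - 24) - 48*l - 36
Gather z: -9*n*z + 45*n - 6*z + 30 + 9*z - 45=45*n + z*(3 - 9*n) - 15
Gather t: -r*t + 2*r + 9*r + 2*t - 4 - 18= 11*r + t*(2 - r) - 22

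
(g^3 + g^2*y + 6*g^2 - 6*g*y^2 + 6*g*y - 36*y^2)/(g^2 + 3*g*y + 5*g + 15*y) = (g^2 - 2*g*y + 6*g - 12*y)/(g + 5)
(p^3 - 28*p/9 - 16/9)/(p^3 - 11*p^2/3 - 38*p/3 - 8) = (3*p^2 - 4*p - 4)/(3*(p^2 - 5*p - 6))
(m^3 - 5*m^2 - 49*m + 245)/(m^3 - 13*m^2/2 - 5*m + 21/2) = 2*(m^2 + 2*m - 35)/(2*m^2 + m - 3)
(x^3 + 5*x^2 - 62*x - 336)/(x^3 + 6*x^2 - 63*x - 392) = (x + 6)/(x + 7)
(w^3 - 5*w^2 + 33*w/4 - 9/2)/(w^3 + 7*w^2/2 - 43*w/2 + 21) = (w - 3/2)/(w + 7)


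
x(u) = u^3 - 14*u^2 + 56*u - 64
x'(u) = 3*u^2 - 28*u + 56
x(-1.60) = -193.54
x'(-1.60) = 108.48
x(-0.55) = -99.20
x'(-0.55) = 72.31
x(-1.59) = -192.45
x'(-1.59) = 108.10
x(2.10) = 1.12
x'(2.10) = 10.43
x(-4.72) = -745.37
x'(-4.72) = 255.00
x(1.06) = -19.18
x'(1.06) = 29.69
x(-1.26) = -158.79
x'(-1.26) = 96.04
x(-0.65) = -106.59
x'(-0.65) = 75.47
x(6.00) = -16.00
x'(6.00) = -4.00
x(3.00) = 5.00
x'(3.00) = -1.00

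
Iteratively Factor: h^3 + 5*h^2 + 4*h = (h + 1)*(h^2 + 4*h) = (h + 1)*(h + 4)*(h)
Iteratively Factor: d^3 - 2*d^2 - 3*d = (d + 1)*(d^2 - 3*d) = d*(d + 1)*(d - 3)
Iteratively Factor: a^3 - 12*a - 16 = (a + 2)*(a^2 - 2*a - 8) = (a + 2)^2*(a - 4)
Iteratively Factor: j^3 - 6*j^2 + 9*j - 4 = (j - 1)*(j^2 - 5*j + 4) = (j - 1)^2*(j - 4)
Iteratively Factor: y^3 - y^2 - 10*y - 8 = (y + 2)*(y^2 - 3*y - 4) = (y + 1)*(y + 2)*(y - 4)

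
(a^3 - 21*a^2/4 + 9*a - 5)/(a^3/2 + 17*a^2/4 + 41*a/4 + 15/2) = (4*a^3 - 21*a^2 + 36*a - 20)/(2*a^3 + 17*a^2 + 41*a + 30)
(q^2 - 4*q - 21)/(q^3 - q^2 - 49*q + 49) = (q + 3)/(q^2 + 6*q - 7)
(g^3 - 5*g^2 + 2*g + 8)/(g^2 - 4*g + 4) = (g^2 - 3*g - 4)/(g - 2)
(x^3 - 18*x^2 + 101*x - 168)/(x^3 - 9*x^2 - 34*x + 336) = (x - 3)/(x + 6)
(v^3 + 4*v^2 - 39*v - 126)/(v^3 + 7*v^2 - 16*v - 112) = (v^2 - 3*v - 18)/(v^2 - 16)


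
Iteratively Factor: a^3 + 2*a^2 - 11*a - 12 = (a - 3)*(a^2 + 5*a + 4) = (a - 3)*(a + 1)*(a + 4)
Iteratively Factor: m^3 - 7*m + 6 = (m + 3)*(m^2 - 3*m + 2) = (m - 1)*(m + 3)*(m - 2)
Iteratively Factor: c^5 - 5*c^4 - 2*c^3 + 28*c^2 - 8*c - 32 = (c - 2)*(c^4 - 3*c^3 - 8*c^2 + 12*c + 16) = (c - 2)*(c + 2)*(c^3 - 5*c^2 + 2*c + 8) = (c - 2)^2*(c + 2)*(c^2 - 3*c - 4) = (c - 4)*(c - 2)^2*(c + 2)*(c + 1)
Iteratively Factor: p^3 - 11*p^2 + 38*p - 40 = (p - 5)*(p^2 - 6*p + 8) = (p - 5)*(p - 2)*(p - 4)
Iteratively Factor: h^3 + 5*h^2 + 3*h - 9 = (h + 3)*(h^2 + 2*h - 3) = (h + 3)^2*(h - 1)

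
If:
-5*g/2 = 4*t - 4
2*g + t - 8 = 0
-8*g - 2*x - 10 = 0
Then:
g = 56/11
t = -24/11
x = -279/11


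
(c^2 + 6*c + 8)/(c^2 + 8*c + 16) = (c + 2)/(c + 4)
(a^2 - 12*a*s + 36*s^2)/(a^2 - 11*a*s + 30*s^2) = (-a + 6*s)/(-a + 5*s)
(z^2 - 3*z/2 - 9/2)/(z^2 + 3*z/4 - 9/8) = 4*(z - 3)/(4*z - 3)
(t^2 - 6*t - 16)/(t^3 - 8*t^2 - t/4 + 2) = 4*(t + 2)/(4*t^2 - 1)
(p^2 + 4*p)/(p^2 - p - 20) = p/(p - 5)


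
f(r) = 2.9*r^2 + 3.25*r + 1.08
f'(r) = 5.8*r + 3.25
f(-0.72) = 0.24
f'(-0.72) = -0.93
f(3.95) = 59.16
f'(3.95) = 26.16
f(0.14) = 1.59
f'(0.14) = 4.06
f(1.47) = 12.12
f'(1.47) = 11.78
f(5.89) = 120.83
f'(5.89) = 37.41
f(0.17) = 1.72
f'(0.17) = 4.24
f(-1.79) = 4.55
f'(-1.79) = -7.13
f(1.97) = 18.74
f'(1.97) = 14.68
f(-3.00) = 17.43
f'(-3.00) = -14.15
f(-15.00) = 604.83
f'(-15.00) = -83.75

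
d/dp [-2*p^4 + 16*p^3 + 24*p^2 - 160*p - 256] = -8*p^3 + 48*p^2 + 48*p - 160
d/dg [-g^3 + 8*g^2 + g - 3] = -3*g^2 + 16*g + 1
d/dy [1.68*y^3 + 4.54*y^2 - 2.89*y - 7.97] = 5.04*y^2 + 9.08*y - 2.89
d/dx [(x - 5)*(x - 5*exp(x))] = x - (x - 5)*(5*exp(x) - 1) - 5*exp(x)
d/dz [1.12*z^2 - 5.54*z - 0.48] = 2.24*z - 5.54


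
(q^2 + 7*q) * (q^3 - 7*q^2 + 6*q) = q^5 - 43*q^3 + 42*q^2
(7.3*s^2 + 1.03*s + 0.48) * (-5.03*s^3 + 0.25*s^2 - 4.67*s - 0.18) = -36.719*s^5 - 3.3559*s^4 - 36.2479*s^3 - 6.0041*s^2 - 2.427*s - 0.0864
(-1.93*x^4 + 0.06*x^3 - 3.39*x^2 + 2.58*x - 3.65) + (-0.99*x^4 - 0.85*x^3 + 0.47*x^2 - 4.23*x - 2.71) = -2.92*x^4 - 0.79*x^3 - 2.92*x^2 - 1.65*x - 6.36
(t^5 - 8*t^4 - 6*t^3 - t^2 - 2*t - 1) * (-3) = -3*t^5 + 24*t^4 + 18*t^3 + 3*t^2 + 6*t + 3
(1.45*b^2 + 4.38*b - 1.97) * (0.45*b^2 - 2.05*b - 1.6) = 0.6525*b^4 - 1.0015*b^3 - 12.1855*b^2 - 2.9695*b + 3.152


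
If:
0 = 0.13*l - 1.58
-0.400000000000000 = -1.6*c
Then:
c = 0.25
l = 12.15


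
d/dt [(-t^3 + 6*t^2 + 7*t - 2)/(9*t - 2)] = 2*(-9*t^3 + 30*t^2 - 12*t + 2)/(81*t^2 - 36*t + 4)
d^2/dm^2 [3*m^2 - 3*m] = 6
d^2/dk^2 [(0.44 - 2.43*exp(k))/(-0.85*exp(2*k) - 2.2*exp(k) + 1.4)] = (1.755675*exp(4*k) - 5.8157*exp(3*k) + 14.8818*exp(2*k) + 3.2604*exp(k) + 3.4076)*exp(k)/(0.614125*exp(6*k) + 4.7685*exp(5*k) + 9.3075*exp(4*k) - 5.05999999999999*exp(3*k) - 15.33*exp(2*k) + 12.936*exp(k) - 2.744)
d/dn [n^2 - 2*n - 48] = 2*n - 2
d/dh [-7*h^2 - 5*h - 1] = -14*h - 5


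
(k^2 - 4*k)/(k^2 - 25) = k*(k - 4)/(k^2 - 25)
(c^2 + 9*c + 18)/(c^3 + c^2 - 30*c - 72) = (c + 6)/(c^2 - 2*c - 24)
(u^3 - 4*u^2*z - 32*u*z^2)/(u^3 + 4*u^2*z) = (u - 8*z)/u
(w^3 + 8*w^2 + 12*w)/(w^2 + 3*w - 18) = w*(w + 2)/(w - 3)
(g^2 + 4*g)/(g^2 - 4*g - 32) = g/(g - 8)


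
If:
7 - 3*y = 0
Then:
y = 7/3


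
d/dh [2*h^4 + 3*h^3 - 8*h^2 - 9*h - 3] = 8*h^3 + 9*h^2 - 16*h - 9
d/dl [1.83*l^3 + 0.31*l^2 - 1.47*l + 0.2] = 5.49*l^2 + 0.62*l - 1.47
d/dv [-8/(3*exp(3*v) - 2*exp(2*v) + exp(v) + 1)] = (72*exp(2*v) - 32*exp(v) + 8)*exp(v)/(3*exp(3*v) - 2*exp(2*v) + exp(v) + 1)^2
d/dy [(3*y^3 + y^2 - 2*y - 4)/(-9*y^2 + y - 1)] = (-27*y^4 + 6*y^3 - 26*y^2 - 74*y + 6)/(81*y^4 - 18*y^3 + 19*y^2 - 2*y + 1)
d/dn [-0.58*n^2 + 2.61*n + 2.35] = 2.61 - 1.16*n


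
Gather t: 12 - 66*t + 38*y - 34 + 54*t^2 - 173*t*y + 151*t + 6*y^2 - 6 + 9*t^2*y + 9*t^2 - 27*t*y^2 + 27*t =t^2*(9*y + 63) + t*(-27*y^2 - 173*y + 112) + 6*y^2 + 38*y - 28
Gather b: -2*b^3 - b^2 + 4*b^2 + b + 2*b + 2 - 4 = -2*b^3 + 3*b^2 + 3*b - 2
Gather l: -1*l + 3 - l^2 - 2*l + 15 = -l^2 - 3*l + 18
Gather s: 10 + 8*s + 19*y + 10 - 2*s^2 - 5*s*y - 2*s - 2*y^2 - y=-2*s^2 + s*(6 - 5*y) - 2*y^2 + 18*y + 20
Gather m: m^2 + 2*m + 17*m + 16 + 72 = m^2 + 19*m + 88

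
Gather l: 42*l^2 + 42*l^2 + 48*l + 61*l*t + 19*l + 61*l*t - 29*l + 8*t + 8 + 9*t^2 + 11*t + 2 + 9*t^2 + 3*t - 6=84*l^2 + l*(122*t + 38) + 18*t^2 + 22*t + 4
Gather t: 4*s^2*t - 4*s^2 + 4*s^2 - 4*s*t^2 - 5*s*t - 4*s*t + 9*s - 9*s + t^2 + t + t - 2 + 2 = t^2*(1 - 4*s) + t*(4*s^2 - 9*s + 2)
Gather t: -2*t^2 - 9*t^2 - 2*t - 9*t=-11*t^2 - 11*t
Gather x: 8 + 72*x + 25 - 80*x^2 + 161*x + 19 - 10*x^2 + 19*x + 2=-90*x^2 + 252*x + 54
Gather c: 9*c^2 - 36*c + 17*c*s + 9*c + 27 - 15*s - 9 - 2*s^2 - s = 9*c^2 + c*(17*s - 27) - 2*s^2 - 16*s + 18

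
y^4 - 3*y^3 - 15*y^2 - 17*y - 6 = (y - 6)*(y + 1)^3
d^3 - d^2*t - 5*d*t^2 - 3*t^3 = (d - 3*t)*(d + t)^2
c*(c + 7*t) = c^2 + 7*c*t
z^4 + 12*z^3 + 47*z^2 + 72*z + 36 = (z + 1)*(z + 2)*(z + 3)*(z + 6)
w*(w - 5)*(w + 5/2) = w^3 - 5*w^2/2 - 25*w/2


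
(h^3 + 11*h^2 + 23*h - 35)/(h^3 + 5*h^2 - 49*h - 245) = (h - 1)/(h - 7)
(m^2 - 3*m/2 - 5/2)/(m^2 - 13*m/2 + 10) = (m + 1)/(m - 4)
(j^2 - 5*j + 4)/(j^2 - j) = (j - 4)/j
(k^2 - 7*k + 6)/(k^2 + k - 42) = (k - 1)/(k + 7)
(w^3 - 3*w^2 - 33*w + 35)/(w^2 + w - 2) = (w^2 - 2*w - 35)/(w + 2)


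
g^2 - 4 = (g - 2)*(g + 2)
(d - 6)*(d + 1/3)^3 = d^4 - 5*d^3 - 17*d^2/3 - 53*d/27 - 2/9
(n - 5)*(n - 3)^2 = n^3 - 11*n^2 + 39*n - 45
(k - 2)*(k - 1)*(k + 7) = k^3 + 4*k^2 - 19*k + 14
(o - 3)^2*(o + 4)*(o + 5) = o^4 + 3*o^3 - 25*o^2 - 39*o + 180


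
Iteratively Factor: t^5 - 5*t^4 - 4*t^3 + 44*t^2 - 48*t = (t - 2)*(t^4 - 3*t^3 - 10*t^2 + 24*t) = (t - 2)*(t + 3)*(t^3 - 6*t^2 + 8*t) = (t - 2)^2*(t + 3)*(t^2 - 4*t) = t*(t - 2)^2*(t + 3)*(t - 4)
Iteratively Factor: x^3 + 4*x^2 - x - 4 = (x - 1)*(x^2 + 5*x + 4) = (x - 1)*(x + 4)*(x + 1)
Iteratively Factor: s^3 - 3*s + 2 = (s - 1)*(s^2 + s - 2) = (s - 1)*(s + 2)*(s - 1)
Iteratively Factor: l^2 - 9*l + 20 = (l - 4)*(l - 5)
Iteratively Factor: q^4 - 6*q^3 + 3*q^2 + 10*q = (q + 1)*(q^3 - 7*q^2 + 10*q) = q*(q + 1)*(q^2 - 7*q + 10) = q*(q - 2)*(q + 1)*(q - 5)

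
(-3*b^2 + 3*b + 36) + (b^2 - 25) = -2*b^2 + 3*b + 11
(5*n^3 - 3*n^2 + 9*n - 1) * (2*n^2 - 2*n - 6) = 10*n^5 - 16*n^4 - 6*n^3 - 2*n^2 - 52*n + 6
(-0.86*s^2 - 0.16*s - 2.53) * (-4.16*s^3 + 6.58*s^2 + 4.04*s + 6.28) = 3.5776*s^5 - 4.9932*s^4 + 5.9976*s^3 - 22.6946*s^2 - 11.226*s - 15.8884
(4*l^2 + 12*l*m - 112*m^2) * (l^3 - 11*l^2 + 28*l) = 4*l^5 + 12*l^4*m - 44*l^4 - 112*l^3*m^2 - 132*l^3*m + 112*l^3 + 1232*l^2*m^2 + 336*l^2*m - 3136*l*m^2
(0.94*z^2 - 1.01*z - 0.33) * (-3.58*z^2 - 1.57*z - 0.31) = -3.3652*z^4 + 2.14*z^3 + 2.4757*z^2 + 0.8312*z + 0.1023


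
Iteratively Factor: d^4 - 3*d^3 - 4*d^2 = (d + 1)*(d^3 - 4*d^2) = (d - 4)*(d + 1)*(d^2) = d*(d - 4)*(d + 1)*(d)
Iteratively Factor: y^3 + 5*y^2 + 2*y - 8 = (y + 2)*(y^2 + 3*y - 4) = (y + 2)*(y + 4)*(y - 1)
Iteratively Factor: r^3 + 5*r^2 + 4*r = (r + 4)*(r^2 + r) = r*(r + 4)*(r + 1)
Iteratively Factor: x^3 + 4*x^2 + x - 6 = (x + 2)*(x^2 + 2*x - 3) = (x - 1)*(x + 2)*(x + 3)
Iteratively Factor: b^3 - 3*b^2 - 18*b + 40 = (b + 4)*(b^2 - 7*b + 10) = (b - 5)*(b + 4)*(b - 2)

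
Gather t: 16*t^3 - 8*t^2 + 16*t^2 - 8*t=16*t^3 + 8*t^2 - 8*t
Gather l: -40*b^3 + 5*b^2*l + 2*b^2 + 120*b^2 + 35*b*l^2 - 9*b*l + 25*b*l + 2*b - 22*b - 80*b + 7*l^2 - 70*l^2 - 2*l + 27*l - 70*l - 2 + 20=-40*b^3 + 122*b^2 - 100*b + l^2*(35*b - 63) + l*(5*b^2 + 16*b - 45) + 18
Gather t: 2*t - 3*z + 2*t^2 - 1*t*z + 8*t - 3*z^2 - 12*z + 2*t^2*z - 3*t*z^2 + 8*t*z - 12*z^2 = t^2*(2*z + 2) + t*(-3*z^2 + 7*z + 10) - 15*z^2 - 15*z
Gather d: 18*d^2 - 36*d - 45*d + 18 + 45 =18*d^2 - 81*d + 63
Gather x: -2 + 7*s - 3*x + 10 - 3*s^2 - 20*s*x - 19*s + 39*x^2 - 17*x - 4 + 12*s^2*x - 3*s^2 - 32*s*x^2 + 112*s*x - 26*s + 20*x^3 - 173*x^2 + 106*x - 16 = -6*s^2 - 38*s + 20*x^3 + x^2*(-32*s - 134) + x*(12*s^2 + 92*s + 86) - 12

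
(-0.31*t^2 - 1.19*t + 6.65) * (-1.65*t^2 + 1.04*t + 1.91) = 0.5115*t^4 + 1.6411*t^3 - 12.8022*t^2 + 4.6431*t + 12.7015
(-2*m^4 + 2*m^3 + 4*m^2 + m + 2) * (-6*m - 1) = 12*m^5 - 10*m^4 - 26*m^3 - 10*m^2 - 13*m - 2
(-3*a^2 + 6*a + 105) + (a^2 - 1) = -2*a^2 + 6*a + 104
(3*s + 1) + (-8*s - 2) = -5*s - 1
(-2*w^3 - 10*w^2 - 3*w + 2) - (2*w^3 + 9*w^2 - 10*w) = -4*w^3 - 19*w^2 + 7*w + 2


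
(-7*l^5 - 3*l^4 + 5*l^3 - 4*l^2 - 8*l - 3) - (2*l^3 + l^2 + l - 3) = -7*l^5 - 3*l^4 + 3*l^3 - 5*l^2 - 9*l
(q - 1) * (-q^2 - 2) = -q^3 + q^2 - 2*q + 2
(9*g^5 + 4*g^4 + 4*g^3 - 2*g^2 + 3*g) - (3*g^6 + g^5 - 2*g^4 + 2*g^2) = -3*g^6 + 8*g^5 + 6*g^4 + 4*g^3 - 4*g^2 + 3*g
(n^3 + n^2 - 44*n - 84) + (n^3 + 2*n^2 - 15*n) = 2*n^3 + 3*n^2 - 59*n - 84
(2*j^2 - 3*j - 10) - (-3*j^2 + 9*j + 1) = 5*j^2 - 12*j - 11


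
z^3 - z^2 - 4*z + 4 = (z - 2)*(z - 1)*(z + 2)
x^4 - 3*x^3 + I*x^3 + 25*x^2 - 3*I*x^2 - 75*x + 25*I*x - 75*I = (x - 3)*(x - 5*I)*(x + I)*(x + 5*I)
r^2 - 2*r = r*(r - 2)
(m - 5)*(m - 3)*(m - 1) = m^3 - 9*m^2 + 23*m - 15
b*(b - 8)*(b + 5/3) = b^3 - 19*b^2/3 - 40*b/3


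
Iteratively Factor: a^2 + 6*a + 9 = (a + 3)*(a + 3)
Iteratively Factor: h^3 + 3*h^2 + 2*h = (h + 1)*(h^2 + 2*h) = (h + 1)*(h + 2)*(h)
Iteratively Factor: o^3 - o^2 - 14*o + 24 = (o - 3)*(o^2 + 2*o - 8) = (o - 3)*(o + 4)*(o - 2)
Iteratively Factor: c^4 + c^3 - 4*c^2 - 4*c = (c + 1)*(c^3 - 4*c) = c*(c + 1)*(c^2 - 4) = c*(c + 1)*(c + 2)*(c - 2)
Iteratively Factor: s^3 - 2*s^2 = (s)*(s^2 - 2*s) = s*(s - 2)*(s)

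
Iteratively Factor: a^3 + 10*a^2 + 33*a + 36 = (a + 4)*(a^2 + 6*a + 9) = (a + 3)*(a + 4)*(a + 3)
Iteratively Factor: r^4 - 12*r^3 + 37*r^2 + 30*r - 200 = (r - 5)*(r^3 - 7*r^2 + 2*r + 40) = (r - 5)*(r - 4)*(r^2 - 3*r - 10) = (r - 5)*(r - 4)*(r + 2)*(r - 5)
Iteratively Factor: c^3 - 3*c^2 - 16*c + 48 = (c + 4)*(c^2 - 7*c + 12) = (c - 4)*(c + 4)*(c - 3)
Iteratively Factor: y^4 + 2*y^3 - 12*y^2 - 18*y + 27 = (y + 3)*(y^3 - y^2 - 9*y + 9) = (y - 1)*(y + 3)*(y^2 - 9) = (y - 1)*(y + 3)^2*(y - 3)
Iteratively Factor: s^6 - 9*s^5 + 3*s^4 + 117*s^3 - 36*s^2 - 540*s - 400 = (s + 1)*(s^5 - 10*s^4 + 13*s^3 + 104*s^2 - 140*s - 400) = (s - 5)*(s + 1)*(s^4 - 5*s^3 - 12*s^2 + 44*s + 80) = (s - 5)^2*(s + 1)*(s^3 - 12*s - 16) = (s - 5)^2*(s - 4)*(s + 1)*(s^2 + 4*s + 4) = (s - 5)^2*(s - 4)*(s + 1)*(s + 2)*(s + 2)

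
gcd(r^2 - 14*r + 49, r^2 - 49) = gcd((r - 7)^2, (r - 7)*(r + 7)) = r - 7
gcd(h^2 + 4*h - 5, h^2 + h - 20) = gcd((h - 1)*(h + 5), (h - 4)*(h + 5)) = h + 5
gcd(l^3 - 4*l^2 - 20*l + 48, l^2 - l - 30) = l - 6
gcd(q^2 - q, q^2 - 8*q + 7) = q - 1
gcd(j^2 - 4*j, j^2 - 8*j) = j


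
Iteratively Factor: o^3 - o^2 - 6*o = (o - 3)*(o^2 + 2*o) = (o - 3)*(o + 2)*(o)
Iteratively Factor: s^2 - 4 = (s + 2)*(s - 2)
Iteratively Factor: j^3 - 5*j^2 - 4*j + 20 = (j + 2)*(j^2 - 7*j + 10) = (j - 5)*(j + 2)*(j - 2)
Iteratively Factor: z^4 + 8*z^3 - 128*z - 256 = (z + 4)*(z^3 + 4*z^2 - 16*z - 64) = (z + 4)^2*(z^2 - 16) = (z - 4)*(z + 4)^2*(z + 4)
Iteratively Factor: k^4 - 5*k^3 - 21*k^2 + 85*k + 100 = (k + 1)*(k^3 - 6*k^2 - 15*k + 100) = (k - 5)*(k + 1)*(k^2 - k - 20) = (k - 5)*(k + 1)*(k + 4)*(k - 5)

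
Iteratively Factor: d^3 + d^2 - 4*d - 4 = (d + 1)*(d^2 - 4) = (d + 1)*(d + 2)*(d - 2)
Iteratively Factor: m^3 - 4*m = (m + 2)*(m^2 - 2*m) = (m - 2)*(m + 2)*(m)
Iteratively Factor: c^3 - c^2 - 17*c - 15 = (c + 3)*(c^2 - 4*c - 5) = (c - 5)*(c + 3)*(c + 1)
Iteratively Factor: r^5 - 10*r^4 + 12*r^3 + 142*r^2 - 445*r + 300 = (r + 4)*(r^4 - 14*r^3 + 68*r^2 - 130*r + 75) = (r - 1)*(r + 4)*(r^3 - 13*r^2 + 55*r - 75) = (r - 5)*(r - 1)*(r + 4)*(r^2 - 8*r + 15) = (r - 5)^2*(r - 1)*(r + 4)*(r - 3)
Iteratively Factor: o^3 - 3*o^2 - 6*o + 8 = (o + 2)*(o^2 - 5*o + 4) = (o - 4)*(o + 2)*(o - 1)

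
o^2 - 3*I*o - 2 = (o - 2*I)*(o - I)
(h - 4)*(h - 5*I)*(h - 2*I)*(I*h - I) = I*h^4 + 7*h^3 - 5*I*h^3 - 35*h^2 - 6*I*h^2 + 28*h + 50*I*h - 40*I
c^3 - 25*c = c*(c - 5)*(c + 5)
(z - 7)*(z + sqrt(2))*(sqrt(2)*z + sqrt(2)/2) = sqrt(2)*z^3 - 13*sqrt(2)*z^2/2 + 2*z^2 - 13*z - 7*sqrt(2)*z/2 - 7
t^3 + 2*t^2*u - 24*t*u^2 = t*(t - 4*u)*(t + 6*u)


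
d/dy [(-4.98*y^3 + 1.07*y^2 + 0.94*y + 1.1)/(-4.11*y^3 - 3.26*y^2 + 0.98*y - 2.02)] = (20.6325*y^4 - 2.034*y^3 + 47.8548*y^2 + 2.8492*y - 2.9768)/(16.8921*y^6 + 26.7972*y^5 + 2.572*y^4 + 10.2148*y^3 + 14.1308*y^2 - 3.9592*y + 4.0804)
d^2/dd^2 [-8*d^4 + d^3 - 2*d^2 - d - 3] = -96*d^2 + 6*d - 4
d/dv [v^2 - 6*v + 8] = 2*v - 6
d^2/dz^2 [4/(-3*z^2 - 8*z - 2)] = 8*(9*z^2 + 24*z - 4*(3*z + 4)^2 + 6)/(3*z^2 + 8*z + 2)^3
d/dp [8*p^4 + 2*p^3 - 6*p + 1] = 32*p^3 + 6*p^2 - 6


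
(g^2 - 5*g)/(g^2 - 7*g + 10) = g/(g - 2)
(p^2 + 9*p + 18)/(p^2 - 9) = (p + 6)/(p - 3)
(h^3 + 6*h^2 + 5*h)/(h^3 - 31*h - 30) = h/(h - 6)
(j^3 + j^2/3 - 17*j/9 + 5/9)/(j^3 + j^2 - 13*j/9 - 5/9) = (3*j - 1)/(3*j + 1)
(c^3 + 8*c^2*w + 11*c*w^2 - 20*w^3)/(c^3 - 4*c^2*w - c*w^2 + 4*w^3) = (-c^2 - 9*c*w - 20*w^2)/(-c^2 + 3*c*w + 4*w^2)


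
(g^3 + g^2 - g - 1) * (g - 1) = g^4 - 2*g^2 + 1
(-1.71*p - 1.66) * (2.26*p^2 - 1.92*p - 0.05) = -3.8646*p^3 - 0.468399999999999*p^2 + 3.2727*p + 0.083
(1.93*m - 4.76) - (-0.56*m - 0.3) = 2.49*m - 4.46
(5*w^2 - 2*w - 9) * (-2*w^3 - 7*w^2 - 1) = -10*w^5 - 31*w^4 + 32*w^3 + 58*w^2 + 2*w + 9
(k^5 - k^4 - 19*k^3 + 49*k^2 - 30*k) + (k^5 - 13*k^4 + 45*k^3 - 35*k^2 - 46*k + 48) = 2*k^5 - 14*k^4 + 26*k^3 + 14*k^2 - 76*k + 48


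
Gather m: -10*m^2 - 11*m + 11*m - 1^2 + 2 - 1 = -10*m^2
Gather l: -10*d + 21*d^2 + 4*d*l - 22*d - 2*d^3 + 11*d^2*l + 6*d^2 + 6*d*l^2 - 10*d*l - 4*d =-2*d^3 + 27*d^2 + 6*d*l^2 - 36*d + l*(11*d^2 - 6*d)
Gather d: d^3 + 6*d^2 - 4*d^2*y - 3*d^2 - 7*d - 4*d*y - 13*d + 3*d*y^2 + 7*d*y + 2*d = d^3 + d^2*(3 - 4*y) + d*(3*y^2 + 3*y - 18)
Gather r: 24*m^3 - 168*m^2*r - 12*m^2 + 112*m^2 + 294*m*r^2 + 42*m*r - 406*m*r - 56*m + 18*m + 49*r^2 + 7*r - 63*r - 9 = 24*m^3 + 100*m^2 - 38*m + r^2*(294*m + 49) + r*(-168*m^2 - 364*m - 56) - 9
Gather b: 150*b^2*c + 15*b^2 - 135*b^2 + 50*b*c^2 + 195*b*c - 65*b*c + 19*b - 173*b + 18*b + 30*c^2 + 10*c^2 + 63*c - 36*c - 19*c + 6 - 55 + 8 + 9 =b^2*(150*c - 120) + b*(50*c^2 + 130*c - 136) + 40*c^2 + 8*c - 32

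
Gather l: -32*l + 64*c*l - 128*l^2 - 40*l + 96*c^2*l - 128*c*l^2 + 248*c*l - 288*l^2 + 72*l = l^2*(-128*c - 416) + l*(96*c^2 + 312*c)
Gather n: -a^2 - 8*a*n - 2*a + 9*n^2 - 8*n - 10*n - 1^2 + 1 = -a^2 - 2*a + 9*n^2 + n*(-8*a - 18)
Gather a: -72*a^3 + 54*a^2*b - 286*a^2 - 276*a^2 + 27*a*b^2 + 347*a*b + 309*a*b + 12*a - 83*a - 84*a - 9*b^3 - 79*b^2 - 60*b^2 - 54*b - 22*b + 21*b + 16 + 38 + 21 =-72*a^3 + a^2*(54*b - 562) + a*(27*b^2 + 656*b - 155) - 9*b^3 - 139*b^2 - 55*b + 75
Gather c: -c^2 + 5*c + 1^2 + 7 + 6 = -c^2 + 5*c + 14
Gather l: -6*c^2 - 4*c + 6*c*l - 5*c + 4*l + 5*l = -6*c^2 - 9*c + l*(6*c + 9)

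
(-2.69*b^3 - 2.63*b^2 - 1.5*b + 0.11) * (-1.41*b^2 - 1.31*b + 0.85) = 3.7929*b^5 + 7.2322*b^4 + 3.2738*b^3 - 0.4256*b^2 - 1.4191*b + 0.0935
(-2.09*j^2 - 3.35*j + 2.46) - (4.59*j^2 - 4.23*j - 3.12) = -6.68*j^2 + 0.88*j + 5.58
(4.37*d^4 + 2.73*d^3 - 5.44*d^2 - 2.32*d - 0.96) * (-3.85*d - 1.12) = -16.8245*d^5 - 15.4049*d^4 + 17.8864*d^3 + 15.0248*d^2 + 6.2944*d + 1.0752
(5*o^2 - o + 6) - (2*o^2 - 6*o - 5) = 3*o^2 + 5*o + 11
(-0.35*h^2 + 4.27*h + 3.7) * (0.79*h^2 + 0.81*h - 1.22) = -0.2765*h^4 + 3.0898*h^3 + 6.8087*h^2 - 2.2124*h - 4.514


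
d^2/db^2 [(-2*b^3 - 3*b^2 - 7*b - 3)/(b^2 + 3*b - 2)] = 2*(-20*b^3 + 9*b^2 - 93*b - 87)/(b^6 + 9*b^5 + 21*b^4 - 9*b^3 - 42*b^2 + 36*b - 8)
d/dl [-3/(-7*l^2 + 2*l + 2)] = 6*(1 - 7*l)/(-7*l^2 + 2*l + 2)^2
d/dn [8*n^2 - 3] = 16*n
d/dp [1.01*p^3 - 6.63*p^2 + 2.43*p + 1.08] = 3.03*p^2 - 13.26*p + 2.43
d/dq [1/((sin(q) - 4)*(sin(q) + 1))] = (3 - 2*sin(q))*cos(q)/((sin(q) - 4)^2*(sin(q) + 1)^2)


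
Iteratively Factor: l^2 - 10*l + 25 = (l - 5)*(l - 5)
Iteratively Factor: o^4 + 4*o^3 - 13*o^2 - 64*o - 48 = (o - 4)*(o^3 + 8*o^2 + 19*o + 12) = (o - 4)*(o + 4)*(o^2 + 4*o + 3) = (o - 4)*(o + 1)*(o + 4)*(o + 3)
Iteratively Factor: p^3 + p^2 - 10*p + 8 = (p - 1)*(p^2 + 2*p - 8) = (p - 2)*(p - 1)*(p + 4)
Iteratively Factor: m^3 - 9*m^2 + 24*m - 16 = (m - 4)*(m^2 - 5*m + 4) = (m - 4)^2*(m - 1)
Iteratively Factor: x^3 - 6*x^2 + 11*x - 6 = (x - 3)*(x^2 - 3*x + 2) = (x - 3)*(x - 1)*(x - 2)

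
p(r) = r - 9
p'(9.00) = 1.00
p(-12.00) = -21.00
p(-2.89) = -11.89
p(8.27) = -0.73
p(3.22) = -5.78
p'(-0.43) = 1.00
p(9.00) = 0.00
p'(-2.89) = 1.00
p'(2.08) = 1.00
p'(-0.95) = 1.00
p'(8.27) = 1.00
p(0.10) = -8.90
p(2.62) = -6.38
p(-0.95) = -9.95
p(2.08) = -6.92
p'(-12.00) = 1.00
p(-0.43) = -9.43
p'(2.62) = 1.00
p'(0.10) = 1.00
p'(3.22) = 1.00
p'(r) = 1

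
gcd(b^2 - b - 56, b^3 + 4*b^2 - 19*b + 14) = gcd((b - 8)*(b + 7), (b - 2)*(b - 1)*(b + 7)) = b + 7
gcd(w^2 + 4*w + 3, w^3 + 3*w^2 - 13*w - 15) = w + 1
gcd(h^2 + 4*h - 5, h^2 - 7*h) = 1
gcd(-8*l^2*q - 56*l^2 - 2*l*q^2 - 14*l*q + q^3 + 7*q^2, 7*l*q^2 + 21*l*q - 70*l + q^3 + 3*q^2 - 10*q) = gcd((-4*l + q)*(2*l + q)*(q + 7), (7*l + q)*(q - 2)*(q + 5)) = 1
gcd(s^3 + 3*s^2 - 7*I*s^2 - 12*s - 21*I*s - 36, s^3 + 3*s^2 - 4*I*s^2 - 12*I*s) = s^2 + s*(3 - 4*I) - 12*I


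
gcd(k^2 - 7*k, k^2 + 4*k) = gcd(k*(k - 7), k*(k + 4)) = k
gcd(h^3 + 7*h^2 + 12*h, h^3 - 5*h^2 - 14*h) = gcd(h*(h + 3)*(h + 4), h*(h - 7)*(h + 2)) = h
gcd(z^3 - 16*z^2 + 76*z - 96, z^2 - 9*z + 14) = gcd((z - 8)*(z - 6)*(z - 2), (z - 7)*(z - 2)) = z - 2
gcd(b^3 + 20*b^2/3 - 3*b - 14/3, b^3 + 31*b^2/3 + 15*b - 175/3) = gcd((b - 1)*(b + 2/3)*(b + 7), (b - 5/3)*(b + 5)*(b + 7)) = b + 7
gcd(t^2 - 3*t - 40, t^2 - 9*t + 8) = t - 8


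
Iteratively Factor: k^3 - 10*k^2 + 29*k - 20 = (k - 5)*(k^2 - 5*k + 4) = (k - 5)*(k - 4)*(k - 1)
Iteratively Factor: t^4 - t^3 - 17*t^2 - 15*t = (t - 5)*(t^3 + 4*t^2 + 3*t) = (t - 5)*(t + 3)*(t^2 + t) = t*(t - 5)*(t + 3)*(t + 1)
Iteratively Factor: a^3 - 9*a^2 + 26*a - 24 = (a - 4)*(a^2 - 5*a + 6) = (a - 4)*(a - 3)*(a - 2)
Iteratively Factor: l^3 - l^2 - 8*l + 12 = (l - 2)*(l^2 + l - 6) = (l - 2)^2*(l + 3)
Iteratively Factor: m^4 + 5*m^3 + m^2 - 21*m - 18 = (m + 3)*(m^3 + 2*m^2 - 5*m - 6) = (m + 3)^2*(m^2 - m - 2) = (m - 2)*(m + 3)^2*(m + 1)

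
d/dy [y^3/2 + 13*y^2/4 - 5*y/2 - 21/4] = 3*y^2/2 + 13*y/2 - 5/2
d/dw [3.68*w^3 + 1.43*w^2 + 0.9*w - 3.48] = 11.04*w^2 + 2.86*w + 0.9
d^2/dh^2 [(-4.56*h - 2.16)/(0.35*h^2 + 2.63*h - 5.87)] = (-(0.7*h + 2.63)*(1.4*h + 5.26)*(4.56*h + 2.16) + (9.576*h + 25.4976)*(0.35*h^2 + 2.63*h - 5.87))/(0.35*h^2 + 2.63*h - 5.87)^3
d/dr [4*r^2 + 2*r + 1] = 8*r + 2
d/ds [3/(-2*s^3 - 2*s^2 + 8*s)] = 3*(3*s^2 + 2*s - 4)/(2*s^2*(s^2 + s - 4)^2)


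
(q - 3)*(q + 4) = q^2 + q - 12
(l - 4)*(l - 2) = l^2 - 6*l + 8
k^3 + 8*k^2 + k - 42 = (k - 2)*(k + 3)*(k + 7)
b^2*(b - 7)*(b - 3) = b^4 - 10*b^3 + 21*b^2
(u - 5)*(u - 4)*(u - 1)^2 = u^4 - 11*u^3 + 39*u^2 - 49*u + 20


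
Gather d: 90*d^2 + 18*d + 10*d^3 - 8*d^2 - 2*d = 10*d^3 + 82*d^2 + 16*d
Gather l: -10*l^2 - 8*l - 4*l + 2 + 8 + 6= -10*l^2 - 12*l + 16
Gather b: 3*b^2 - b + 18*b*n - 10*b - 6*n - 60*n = 3*b^2 + b*(18*n - 11) - 66*n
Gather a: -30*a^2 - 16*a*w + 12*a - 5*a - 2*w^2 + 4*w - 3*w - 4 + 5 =-30*a^2 + a*(7 - 16*w) - 2*w^2 + w + 1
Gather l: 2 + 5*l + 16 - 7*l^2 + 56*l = -7*l^2 + 61*l + 18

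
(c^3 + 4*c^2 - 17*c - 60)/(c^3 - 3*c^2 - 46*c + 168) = (c^2 + 8*c + 15)/(c^2 + c - 42)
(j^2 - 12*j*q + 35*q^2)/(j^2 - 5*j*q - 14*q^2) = (j - 5*q)/(j + 2*q)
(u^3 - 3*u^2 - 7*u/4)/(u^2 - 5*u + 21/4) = u*(2*u + 1)/(2*u - 3)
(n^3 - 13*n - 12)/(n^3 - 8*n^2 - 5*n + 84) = (n + 1)/(n - 7)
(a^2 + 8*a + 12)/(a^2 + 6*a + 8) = (a + 6)/(a + 4)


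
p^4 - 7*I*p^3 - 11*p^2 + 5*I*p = p*(p - 5*I)*(p - I)^2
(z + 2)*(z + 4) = z^2 + 6*z + 8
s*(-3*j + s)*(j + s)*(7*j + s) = -21*j^3*s - 17*j^2*s^2 + 5*j*s^3 + s^4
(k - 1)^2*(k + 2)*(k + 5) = k^4 + 5*k^3 - 3*k^2 - 13*k + 10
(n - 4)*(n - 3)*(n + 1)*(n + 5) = n^4 - n^3 - 25*n^2 + 37*n + 60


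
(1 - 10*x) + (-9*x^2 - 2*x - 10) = -9*x^2 - 12*x - 9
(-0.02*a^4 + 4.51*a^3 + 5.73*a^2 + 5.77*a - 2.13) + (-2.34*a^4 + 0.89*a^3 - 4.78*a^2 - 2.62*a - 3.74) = -2.36*a^4 + 5.4*a^3 + 0.95*a^2 + 3.15*a - 5.87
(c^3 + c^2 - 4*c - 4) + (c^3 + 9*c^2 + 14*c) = 2*c^3 + 10*c^2 + 10*c - 4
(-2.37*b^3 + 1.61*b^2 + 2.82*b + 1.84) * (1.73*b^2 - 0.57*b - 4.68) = -4.1001*b^5 + 4.1362*b^4 + 15.0525*b^3 - 5.959*b^2 - 14.2464*b - 8.6112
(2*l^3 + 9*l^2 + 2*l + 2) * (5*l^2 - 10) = 10*l^5 + 45*l^4 - 10*l^3 - 80*l^2 - 20*l - 20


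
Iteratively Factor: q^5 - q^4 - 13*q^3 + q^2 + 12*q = (q + 3)*(q^4 - 4*q^3 - q^2 + 4*q) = (q - 4)*(q + 3)*(q^3 - q) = (q - 4)*(q - 1)*(q + 3)*(q^2 + q) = (q - 4)*(q - 1)*(q + 1)*(q + 3)*(q)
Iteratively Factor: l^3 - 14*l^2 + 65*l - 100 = (l - 5)*(l^2 - 9*l + 20) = (l - 5)*(l - 4)*(l - 5)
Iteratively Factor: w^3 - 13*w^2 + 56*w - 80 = (w - 5)*(w^2 - 8*w + 16) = (w - 5)*(w - 4)*(w - 4)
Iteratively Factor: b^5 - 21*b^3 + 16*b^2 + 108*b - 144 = (b + 4)*(b^4 - 4*b^3 - 5*b^2 + 36*b - 36) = (b - 2)*(b + 4)*(b^3 - 2*b^2 - 9*b + 18) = (b - 3)*(b - 2)*(b + 4)*(b^2 + b - 6) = (b - 3)*(b - 2)^2*(b + 4)*(b + 3)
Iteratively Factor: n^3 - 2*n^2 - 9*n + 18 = (n + 3)*(n^2 - 5*n + 6) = (n - 3)*(n + 3)*(n - 2)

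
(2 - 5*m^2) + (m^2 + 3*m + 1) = -4*m^2 + 3*m + 3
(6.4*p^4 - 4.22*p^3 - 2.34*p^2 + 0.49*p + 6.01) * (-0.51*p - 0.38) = -3.264*p^5 - 0.2798*p^4 + 2.797*p^3 + 0.6393*p^2 - 3.2513*p - 2.2838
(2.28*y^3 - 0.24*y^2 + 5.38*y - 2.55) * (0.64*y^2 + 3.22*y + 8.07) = 1.4592*y^5 + 7.188*y^4 + 21.07*y^3 + 13.7548*y^2 + 35.2056*y - 20.5785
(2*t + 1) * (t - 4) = 2*t^2 - 7*t - 4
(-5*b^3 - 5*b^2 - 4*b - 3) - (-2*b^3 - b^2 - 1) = -3*b^3 - 4*b^2 - 4*b - 2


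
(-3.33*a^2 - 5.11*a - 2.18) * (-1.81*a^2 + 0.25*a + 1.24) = 6.0273*a^4 + 8.4166*a^3 - 1.4609*a^2 - 6.8814*a - 2.7032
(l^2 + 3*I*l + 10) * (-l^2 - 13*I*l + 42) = -l^4 - 16*I*l^3 + 71*l^2 - 4*I*l + 420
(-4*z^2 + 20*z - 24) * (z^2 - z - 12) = -4*z^4 + 24*z^3 + 4*z^2 - 216*z + 288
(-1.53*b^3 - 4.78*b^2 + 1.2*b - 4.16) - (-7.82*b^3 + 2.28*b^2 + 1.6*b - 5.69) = 6.29*b^3 - 7.06*b^2 - 0.4*b + 1.53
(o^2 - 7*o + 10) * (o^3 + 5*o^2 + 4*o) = o^5 - 2*o^4 - 21*o^3 + 22*o^2 + 40*o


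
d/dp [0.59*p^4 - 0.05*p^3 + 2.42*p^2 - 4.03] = p*(2.36*p^2 - 0.15*p + 4.84)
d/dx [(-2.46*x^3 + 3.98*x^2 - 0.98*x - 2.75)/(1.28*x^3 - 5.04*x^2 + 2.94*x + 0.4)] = (-1.77635683940025e-15*x^5 + 7.304*x^4 - 11.956*x^3 + 14.37*x^2 - 24.536*x + 7.693)/(1.6384*x^6 - 12.9024*x^5 + 32.928*x^4 - 28.6112*x^3 + 4.6116*x^2 + 2.352*x + 0.16)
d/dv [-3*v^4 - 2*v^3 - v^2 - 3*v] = -12*v^3 - 6*v^2 - 2*v - 3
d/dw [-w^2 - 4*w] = -2*w - 4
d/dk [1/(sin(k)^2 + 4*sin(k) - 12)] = -2*(sin(k) + 2)*cos(k)/(sin(k)^2 + 4*sin(k) - 12)^2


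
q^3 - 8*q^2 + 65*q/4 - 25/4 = (q - 5)*(q - 5/2)*(q - 1/2)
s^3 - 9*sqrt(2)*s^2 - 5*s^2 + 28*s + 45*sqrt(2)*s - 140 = (s - 5)*(s - 7*sqrt(2))*(s - 2*sqrt(2))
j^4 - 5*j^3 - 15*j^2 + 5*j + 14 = (j - 7)*(j - 1)*(j + 1)*(j + 2)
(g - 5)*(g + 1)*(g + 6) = g^3 + 2*g^2 - 29*g - 30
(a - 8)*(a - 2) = a^2 - 10*a + 16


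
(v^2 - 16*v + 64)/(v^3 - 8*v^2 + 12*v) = (v^2 - 16*v + 64)/(v*(v^2 - 8*v + 12))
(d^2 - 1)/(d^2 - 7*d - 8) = (d - 1)/(d - 8)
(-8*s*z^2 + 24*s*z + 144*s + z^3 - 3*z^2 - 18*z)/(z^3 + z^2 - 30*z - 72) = (-8*s + z)/(z + 4)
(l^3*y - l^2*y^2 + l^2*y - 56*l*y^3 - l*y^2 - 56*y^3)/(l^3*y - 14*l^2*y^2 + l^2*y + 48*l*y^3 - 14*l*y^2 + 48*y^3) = (-l - 7*y)/(-l + 6*y)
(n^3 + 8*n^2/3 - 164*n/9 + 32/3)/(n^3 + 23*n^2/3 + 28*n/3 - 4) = (9*n^2 - 30*n + 16)/(3*(3*n^2 + 5*n - 2))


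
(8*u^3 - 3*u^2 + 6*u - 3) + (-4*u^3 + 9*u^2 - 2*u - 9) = 4*u^3 + 6*u^2 + 4*u - 12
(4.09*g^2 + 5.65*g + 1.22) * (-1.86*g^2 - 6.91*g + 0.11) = -7.6074*g^4 - 38.7709*g^3 - 40.8608*g^2 - 7.8087*g + 0.1342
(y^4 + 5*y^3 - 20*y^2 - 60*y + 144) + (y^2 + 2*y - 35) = y^4 + 5*y^3 - 19*y^2 - 58*y + 109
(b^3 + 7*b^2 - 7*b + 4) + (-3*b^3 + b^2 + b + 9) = -2*b^3 + 8*b^2 - 6*b + 13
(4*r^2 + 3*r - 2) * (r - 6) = 4*r^3 - 21*r^2 - 20*r + 12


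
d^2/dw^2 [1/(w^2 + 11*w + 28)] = 2*(-w^2 - 11*w + (2*w + 11)^2 - 28)/(w^2 + 11*w + 28)^3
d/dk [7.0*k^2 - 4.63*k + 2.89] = 14.0*k - 4.63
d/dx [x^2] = 2*x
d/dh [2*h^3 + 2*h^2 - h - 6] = 6*h^2 + 4*h - 1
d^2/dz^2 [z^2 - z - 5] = 2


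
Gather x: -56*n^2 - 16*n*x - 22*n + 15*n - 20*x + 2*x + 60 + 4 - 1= -56*n^2 - 7*n + x*(-16*n - 18) + 63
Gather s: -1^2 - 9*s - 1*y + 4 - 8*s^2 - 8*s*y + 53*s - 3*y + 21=-8*s^2 + s*(44 - 8*y) - 4*y + 24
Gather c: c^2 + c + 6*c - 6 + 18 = c^2 + 7*c + 12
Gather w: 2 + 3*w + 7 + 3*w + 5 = 6*w + 14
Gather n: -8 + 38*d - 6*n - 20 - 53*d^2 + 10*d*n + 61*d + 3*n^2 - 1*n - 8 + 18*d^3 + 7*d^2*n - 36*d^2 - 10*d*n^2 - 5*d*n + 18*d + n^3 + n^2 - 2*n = 18*d^3 - 89*d^2 + 117*d + n^3 + n^2*(4 - 10*d) + n*(7*d^2 + 5*d - 9) - 36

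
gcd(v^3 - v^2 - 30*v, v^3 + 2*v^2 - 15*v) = v^2 + 5*v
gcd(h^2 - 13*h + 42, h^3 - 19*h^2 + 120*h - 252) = h^2 - 13*h + 42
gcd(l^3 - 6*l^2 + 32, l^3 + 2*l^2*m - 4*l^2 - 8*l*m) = l - 4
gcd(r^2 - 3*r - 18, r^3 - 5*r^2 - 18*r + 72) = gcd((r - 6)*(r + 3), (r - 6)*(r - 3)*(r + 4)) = r - 6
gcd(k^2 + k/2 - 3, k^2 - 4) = k + 2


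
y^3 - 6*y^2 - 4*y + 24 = (y - 6)*(y - 2)*(y + 2)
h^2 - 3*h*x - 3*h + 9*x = (h - 3)*(h - 3*x)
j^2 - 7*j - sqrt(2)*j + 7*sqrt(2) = (j - 7)*(j - sqrt(2))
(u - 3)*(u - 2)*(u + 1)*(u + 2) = u^4 - 2*u^3 - 7*u^2 + 8*u + 12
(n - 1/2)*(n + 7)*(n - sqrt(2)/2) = n^3 - sqrt(2)*n^2/2 + 13*n^2/2 - 13*sqrt(2)*n/4 - 7*n/2 + 7*sqrt(2)/4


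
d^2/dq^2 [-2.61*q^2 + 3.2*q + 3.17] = -5.22000000000000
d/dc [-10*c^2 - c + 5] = -20*c - 1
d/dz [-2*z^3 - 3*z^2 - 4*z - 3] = -6*z^2 - 6*z - 4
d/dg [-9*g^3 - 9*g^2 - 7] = 9*g*(-3*g - 2)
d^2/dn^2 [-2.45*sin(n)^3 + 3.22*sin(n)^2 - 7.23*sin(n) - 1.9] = 9.0675*sin(n) - 5.5125*sin(3*n) + 6.44*cos(2*n)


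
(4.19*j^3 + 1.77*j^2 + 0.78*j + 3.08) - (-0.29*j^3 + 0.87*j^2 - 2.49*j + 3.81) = 4.48*j^3 + 0.9*j^2 + 3.27*j - 0.73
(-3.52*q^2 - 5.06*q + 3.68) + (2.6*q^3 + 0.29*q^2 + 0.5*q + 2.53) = 2.6*q^3 - 3.23*q^2 - 4.56*q + 6.21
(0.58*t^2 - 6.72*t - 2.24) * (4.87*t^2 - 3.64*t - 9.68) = 2.8246*t^4 - 34.8376*t^3 + 7.9376*t^2 + 73.2032*t + 21.6832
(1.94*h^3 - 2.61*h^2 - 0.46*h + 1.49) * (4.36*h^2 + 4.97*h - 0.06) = 8.4584*h^5 - 1.7378*h^4 - 15.0937*h^3 + 4.3668*h^2 + 7.4329*h - 0.0894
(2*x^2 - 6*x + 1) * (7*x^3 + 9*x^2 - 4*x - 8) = 14*x^5 - 24*x^4 - 55*x^3 + 17*x^2 + 44*x - 8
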